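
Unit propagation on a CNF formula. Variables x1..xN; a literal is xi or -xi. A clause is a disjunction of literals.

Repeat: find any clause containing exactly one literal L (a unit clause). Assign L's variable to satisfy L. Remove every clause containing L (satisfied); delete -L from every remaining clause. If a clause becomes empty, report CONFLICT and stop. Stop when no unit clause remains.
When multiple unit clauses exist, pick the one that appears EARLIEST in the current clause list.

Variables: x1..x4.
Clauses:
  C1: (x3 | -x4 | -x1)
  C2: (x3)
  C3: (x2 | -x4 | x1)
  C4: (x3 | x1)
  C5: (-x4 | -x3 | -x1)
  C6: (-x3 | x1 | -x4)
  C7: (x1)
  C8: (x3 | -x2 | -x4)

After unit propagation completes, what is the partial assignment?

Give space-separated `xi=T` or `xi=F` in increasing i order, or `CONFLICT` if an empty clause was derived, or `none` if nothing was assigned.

Answer: x1=T x3=T x4=F

Derivation:
unit clause [3] forces x3=T; simplify:
  drop -3 from [-4, -3, -1] -> [-4, -1]
  drop -3 from [-3, 1, -4] -> [1, -4]
  satisfied 4 clause(s); 4 remain; assigned so far: [3]
unit clause [1] forces x1=T; simplify:
  drop -1 from [-4, -1] -> [-4]
  satisfied 3 clause(s); 1 remain; assigned so far: [1, 3]
unit clause [-4] forces x4=F; simplify:
  satisfied 1 clause(s); 0 remain; assigned so far: [1, 3, 4]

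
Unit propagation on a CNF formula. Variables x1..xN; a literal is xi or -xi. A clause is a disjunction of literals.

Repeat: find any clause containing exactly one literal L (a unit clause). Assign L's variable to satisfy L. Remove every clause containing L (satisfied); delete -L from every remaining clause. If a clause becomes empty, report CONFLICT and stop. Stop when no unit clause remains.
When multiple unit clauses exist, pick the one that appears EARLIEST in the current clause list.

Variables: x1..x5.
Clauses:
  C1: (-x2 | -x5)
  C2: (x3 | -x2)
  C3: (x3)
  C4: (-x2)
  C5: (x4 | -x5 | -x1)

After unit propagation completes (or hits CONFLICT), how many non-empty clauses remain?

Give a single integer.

Answer: 1

Derivation:
unit clause [3] forces x3=T; simplify:
  satisfied 2 clause(s); 3 remain; assigned so far: [3]
unit clause [-2] forces x2=F; simplify:
  satisfied 2 clause(s); 1 remain; assigned so far: [2, 3]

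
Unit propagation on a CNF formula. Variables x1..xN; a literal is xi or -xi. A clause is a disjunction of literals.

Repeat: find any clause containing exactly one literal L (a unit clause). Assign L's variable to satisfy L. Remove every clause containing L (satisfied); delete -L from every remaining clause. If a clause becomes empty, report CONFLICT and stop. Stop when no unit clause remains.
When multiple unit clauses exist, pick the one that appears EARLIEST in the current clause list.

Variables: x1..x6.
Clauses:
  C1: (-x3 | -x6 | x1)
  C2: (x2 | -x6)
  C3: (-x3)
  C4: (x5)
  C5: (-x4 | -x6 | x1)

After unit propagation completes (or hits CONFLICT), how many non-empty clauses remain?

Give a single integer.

Answer: 2

Derivation:
unit clause [-3] forces x3=F; simplify:
  satisfied 2 clause(s); 3 remain; assigned so far: [3]
unit clause [5] forces x5=T; simplify:
  satisfied 1 clause(s); 2 remain; assigned so far: [3, 5]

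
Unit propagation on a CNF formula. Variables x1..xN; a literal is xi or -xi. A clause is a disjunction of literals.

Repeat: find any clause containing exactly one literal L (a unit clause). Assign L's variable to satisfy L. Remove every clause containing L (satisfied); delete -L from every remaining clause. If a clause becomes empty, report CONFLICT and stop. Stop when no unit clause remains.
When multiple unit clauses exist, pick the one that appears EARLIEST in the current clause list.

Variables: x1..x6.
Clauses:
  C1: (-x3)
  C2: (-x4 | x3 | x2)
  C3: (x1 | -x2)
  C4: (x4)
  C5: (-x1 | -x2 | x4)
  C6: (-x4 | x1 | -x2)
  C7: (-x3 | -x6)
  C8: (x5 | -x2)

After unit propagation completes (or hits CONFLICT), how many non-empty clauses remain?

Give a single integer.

Answer: 0

Derivation:
unit clause [-3] forces x3=F; simplify:
  drop 3 from [-4, 3, 2] -> [-4, 2]
  satisfied 2 clause(s); 6 remain; assigned so far: [3]
unit clause [4] forces x4=T; simplify:
  drop -4 from [-4, 2] -> [2]
  drop -4 from [-4, 1, -2] -> [1, -2]
  satisfied 2 clause(s); 4 remain; assigned so far: [3, 4]
unit clause [2] forces x2=T; simplify:
  drop -2 from [1, -2] -> [1]
  drop -2 from [1, -2] -> [1]
  drop -2 from [5, -2] -> [5]
  satisfied 1 clause(s); 3 remain; assigned so far: [2, 3, 4]
unit clause [1] forces x1=T; simplify:
  satisfied 2 clause(s); 1 remain; assigned so far: [1, 2, 3, 4]
unit clause [5] forces x5=T; simplify:
  satisfied 1 clause(s); 0 remain; assigned so far: [1, 2, 3, 4, 5]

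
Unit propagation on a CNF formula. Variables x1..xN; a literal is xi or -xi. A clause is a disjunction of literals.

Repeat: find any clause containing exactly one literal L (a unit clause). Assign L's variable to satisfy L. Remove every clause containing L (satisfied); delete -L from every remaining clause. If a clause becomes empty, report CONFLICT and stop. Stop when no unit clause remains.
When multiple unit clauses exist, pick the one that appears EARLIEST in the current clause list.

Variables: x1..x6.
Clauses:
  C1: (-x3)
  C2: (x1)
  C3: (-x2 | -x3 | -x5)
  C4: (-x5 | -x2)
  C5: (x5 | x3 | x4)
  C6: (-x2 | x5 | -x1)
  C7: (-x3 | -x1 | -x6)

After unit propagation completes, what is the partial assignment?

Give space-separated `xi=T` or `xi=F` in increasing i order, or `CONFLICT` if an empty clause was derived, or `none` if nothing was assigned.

Answer: x1=T x3=F

Derivation:
unit clause [-3] forces x3=F; simplify:
  drop 3 from [5, 3, 4] -> [5, 4]
  satisfied 3 clause(s); 4 remain; assigned so far: [3]
unit clause [1] forces x1=T; simplify:
  drop -1 from [-2, 5, -1] -> [-2, 5]
  satisfied 1 clause(s); 3 remain; assigned so far: [1, 3]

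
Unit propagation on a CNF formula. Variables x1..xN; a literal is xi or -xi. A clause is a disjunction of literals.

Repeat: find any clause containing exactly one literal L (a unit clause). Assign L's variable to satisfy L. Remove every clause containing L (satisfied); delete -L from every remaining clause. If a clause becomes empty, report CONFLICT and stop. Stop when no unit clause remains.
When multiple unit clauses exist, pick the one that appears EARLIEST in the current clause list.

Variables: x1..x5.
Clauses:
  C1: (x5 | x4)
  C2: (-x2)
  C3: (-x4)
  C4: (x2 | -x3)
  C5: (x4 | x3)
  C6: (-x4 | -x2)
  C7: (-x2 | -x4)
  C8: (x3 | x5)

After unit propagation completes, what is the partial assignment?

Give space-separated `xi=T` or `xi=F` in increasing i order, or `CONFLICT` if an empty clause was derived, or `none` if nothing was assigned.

unit clause [-2] forces x2=F; simplify:
  drop 2 from [2, -3] -> [-3]
  satisfied 3 clause(s); 5 remain; assigned so far: [2]
unit clause [-4] forces x4=F; simplify:
  drop 4 from [5, 4] -> [5]
  drop 4 from [4, 3] -> [3]
  satisfied 1 clause(s); 4 remain; assigned so far: [2, 4]
unit clause [5] forces x5=T; simplify:
  satisfied 2 clause(s); 2 remain; assigned so far: [2, 4, 5]
unit clause [-3] forces x3=F; simplify:
  drop 3 from [3] -> [] (empty!)
  satisfied 1 clause(s); 1 remain; assigned so far: [2, 3, 4, 5]
CONFLICT (empty clause)

Answer: CONFLICT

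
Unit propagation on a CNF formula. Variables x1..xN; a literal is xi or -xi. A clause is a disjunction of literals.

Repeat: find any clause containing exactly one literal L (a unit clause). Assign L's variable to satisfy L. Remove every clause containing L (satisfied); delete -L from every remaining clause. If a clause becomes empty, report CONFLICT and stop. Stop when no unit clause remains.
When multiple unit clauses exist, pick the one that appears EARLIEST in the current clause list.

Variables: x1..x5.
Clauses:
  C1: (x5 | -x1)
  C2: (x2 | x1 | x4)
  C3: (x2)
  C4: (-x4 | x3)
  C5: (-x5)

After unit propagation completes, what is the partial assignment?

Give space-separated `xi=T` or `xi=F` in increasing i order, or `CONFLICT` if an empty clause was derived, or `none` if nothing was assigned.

unit clause [2] forces x2=T; simplify:
  satisfied 2 clause(s); 3 remain; assigned so far: [2]
unit clause [-5] forces x5=F; simplify:
  drop 5 from [5, -1] -> [-1]
  satisfied 1 clause(s); 2 remain; assigned so far: [2, 5]
unit clause [-1] forces x1=F; simplify:
  satisfied 1 clause(s); 1 remain; assigned so far: [1, 2, 5]

Answer: x1=F x2=T x5=F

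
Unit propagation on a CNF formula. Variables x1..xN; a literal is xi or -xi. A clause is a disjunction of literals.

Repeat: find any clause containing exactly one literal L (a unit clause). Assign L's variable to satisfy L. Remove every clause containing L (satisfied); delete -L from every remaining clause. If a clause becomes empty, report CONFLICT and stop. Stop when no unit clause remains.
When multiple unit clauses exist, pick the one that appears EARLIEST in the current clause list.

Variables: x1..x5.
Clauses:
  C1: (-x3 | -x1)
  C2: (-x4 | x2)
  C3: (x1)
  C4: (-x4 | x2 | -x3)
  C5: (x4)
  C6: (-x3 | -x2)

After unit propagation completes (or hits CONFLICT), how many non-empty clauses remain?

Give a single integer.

unit clause [1] forces x1=T; simplify:
  drop -1 from [-3, -1] -> [-3]
  satisfied 1 clause(s); 5 remain; assigned so far: [1]
unit clause [-3] forces x3=F; simplify:
  satisfied 3 clause(s); 2 remain; assigned so far: [1, 3]
unit clause [4] forces x4=T; simplify:
  drop -4 from [-4, 2] -> [2]
  satisfied 1 clause(s); 1 remain; assigned so far: [1, 3, 4]
unit clause [2] forces x2=T; simplify:
  satisfied 1 clause(s); 0 remain; assigned so far: [1, 2, 3, 4]

Answer: 0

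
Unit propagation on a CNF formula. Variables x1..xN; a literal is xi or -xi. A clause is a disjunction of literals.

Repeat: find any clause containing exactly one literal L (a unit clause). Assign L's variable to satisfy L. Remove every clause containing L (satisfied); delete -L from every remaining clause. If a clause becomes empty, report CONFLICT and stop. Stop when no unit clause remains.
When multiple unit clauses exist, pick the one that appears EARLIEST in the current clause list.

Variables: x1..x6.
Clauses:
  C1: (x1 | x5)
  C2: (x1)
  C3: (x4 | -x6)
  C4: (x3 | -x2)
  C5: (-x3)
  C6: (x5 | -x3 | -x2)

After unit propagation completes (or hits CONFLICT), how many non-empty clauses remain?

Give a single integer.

unit clause [1] forces x1=T; simplify:
  satisfied 2 clause(s); 4 remain; assigned so far: [1]
unit clause [-3] forces x3=F; simplify:
  drop 3 from [3, -2] -> [-2]
  satisfied 2 clause(s); 2 remain; assigned so far: [1, 3]
unit clause [-2] forces x2=F; simplify:
  satisfied 1 clause(s); 1 remain; assigned so far: [1, 2, 3]

Answer: 1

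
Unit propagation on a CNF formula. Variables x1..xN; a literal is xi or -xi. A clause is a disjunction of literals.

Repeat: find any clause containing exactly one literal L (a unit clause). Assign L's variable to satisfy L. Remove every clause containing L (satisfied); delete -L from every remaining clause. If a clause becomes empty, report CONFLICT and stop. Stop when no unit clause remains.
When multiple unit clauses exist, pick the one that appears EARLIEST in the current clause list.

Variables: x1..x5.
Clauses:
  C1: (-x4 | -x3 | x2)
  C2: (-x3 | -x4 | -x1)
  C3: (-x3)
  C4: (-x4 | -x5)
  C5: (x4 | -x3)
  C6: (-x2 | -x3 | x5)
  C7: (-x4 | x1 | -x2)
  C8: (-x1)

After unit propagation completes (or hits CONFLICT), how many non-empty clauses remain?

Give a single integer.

Answer: 2

Derivation:
unit clause [-3] forces x3=F; simplify:
  satisfied 5 clause(s); 3 remain; assigned so far: [3]
unit clause [-1] forces x1=F; simplify:
  drop 1 from [-4, 1, -2] -> [-4, -2]
  satisfied 1 clause(s); 2 remain; assigned so far: [1, 3]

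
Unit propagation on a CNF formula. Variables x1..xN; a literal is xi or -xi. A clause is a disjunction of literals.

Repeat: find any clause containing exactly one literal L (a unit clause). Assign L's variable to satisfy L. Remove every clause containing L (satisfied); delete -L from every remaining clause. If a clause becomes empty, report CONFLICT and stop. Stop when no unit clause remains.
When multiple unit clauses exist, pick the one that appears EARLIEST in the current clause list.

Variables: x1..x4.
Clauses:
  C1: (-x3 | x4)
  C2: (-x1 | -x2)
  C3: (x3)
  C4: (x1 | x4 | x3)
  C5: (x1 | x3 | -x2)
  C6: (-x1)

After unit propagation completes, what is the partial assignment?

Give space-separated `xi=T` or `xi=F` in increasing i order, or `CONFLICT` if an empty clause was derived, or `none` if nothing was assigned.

Answer: x1=F x3=T x4=T

Derivation:
unit clause [3] forces x3=T; simplify:
  drop -3 from [-3, 4] -> [4]
  satisfied 3 clause(s); 3 remain; assigned so far: [3]
unit clause [4] forces x4=T; simplify:
  satisfied 1 clause(s); 2 remain; assigned so far: [3, 4]
unit clause [-1] forces x1=F; simplify:
  satisfied 2 clause(s); 0 remain; assigned so far: [1, 3, 4]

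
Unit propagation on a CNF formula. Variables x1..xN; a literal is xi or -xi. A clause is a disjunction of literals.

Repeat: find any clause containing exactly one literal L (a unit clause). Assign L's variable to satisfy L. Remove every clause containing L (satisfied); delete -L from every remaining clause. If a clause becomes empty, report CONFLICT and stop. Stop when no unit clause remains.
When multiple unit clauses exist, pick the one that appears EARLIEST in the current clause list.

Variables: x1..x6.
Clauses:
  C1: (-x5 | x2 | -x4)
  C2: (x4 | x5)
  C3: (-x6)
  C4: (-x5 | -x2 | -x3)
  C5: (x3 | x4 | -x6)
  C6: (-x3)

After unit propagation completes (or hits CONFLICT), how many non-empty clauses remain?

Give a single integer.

unit clause [-6] forces x6=F; simplify:
  satisfied 2 clause(s); 4 remain; assigned so far: [6]
unit clause [-3] forces x3=F; simplify:
  satisfied 2 clause(s); 2 remain; assigned so far: [3, 6]

Answer: 2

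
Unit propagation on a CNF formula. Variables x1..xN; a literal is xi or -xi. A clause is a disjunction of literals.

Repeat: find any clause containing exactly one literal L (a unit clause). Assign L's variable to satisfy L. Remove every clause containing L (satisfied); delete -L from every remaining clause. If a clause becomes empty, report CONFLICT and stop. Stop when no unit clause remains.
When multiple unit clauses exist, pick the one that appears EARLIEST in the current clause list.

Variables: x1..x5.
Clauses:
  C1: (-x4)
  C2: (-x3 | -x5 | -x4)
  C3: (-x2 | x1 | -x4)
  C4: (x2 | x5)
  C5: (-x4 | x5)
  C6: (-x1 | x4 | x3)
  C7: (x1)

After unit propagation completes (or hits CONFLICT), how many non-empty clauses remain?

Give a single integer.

Answer: 1

Derivation:
unit clause [-4] forces x4=F; simplify:
  drop 4 from [-1, 4, 3] -> [-1, 3]
  satisfied 4 clause(s); 3 remain; assigned so far: [4]
unit clause [1] forces x1=T; simplify:
  drop -1 from [-1, 3] -> [3]
  satisfied 1 clause(s); 2 remain; assigned so far: [1, 4]
unit clause [3] forces x3=T; simplify:
  satisfied 1 clause(s); 1 remain; assigned so far: [1, 3, 4]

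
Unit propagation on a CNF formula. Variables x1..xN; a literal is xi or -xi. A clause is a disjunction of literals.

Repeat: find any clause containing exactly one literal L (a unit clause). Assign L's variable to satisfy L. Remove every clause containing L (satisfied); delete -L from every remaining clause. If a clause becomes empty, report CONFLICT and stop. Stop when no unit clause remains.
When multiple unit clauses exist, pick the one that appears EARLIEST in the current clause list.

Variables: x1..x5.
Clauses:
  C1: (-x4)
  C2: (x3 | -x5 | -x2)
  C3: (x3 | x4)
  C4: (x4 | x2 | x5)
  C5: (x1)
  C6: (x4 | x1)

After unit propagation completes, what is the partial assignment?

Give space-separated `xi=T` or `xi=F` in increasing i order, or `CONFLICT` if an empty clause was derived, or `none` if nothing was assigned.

Answer: x1=T x3=T x4=F

Derivation:
unit clause [-4] forces x4=F; simplify:
  drop 4 from [3, 4] -> [3]
  drop 4 from [4, 2, 5] -> [2, 5]
  drop 4 from [4, 1] -> [1]
  satisfied 1 clause(s); 5 remain; assigned so far: [4]
unit clause [3] forces x3=T; simplify:
  satisfied 2 clause(s); 3 remain; assigned so far: [3, 4]
unit clause [1] forces x1=T; simplify:
  satisfied 2 clause(s); 1 remain; assigned so far: [1, 3, 4]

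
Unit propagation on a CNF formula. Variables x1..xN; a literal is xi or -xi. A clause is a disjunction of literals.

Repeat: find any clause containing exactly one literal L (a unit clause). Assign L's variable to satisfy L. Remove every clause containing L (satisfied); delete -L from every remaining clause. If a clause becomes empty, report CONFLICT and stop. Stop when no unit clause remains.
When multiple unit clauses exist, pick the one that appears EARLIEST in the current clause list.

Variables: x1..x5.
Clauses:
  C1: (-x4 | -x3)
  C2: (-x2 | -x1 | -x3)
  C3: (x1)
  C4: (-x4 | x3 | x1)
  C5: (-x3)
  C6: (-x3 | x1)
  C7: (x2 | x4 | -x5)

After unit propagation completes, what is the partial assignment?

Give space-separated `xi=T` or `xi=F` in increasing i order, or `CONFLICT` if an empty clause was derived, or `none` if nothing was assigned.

Answer: x1=T x3=F

Derivation:
unit clause [1] forces x1=T; simplify:
  drop -1 from [-2, -1, -3] -> [-2, -3]
  satisfied 3 clause(s); 4 remain; assigned so far: [1]
unit clause [-3] forces x3=F; simplify:
  satisfied 3 clause(s); 1 remain; assigned so far: [1, 3]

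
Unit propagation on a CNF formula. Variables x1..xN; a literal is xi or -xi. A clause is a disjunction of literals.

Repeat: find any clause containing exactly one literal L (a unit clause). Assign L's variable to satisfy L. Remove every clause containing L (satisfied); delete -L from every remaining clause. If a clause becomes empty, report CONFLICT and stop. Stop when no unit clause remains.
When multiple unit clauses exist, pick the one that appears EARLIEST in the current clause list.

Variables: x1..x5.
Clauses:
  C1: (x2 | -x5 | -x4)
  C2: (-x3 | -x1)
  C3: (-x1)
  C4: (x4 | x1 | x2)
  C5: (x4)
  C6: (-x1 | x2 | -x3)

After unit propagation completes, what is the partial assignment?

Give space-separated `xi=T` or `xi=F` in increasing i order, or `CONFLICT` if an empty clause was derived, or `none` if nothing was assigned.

unit clause [-1] forces x1=F; simplify:
  drop 1 from [4, 1, 2] -> [4, 2]
  satisfied 3 clause(s); 3 remain; assigned so far: [1]
unit clause [4] forces x4=T; simplify:
  drop -4 from [2, -5, -4] -> [2, -5]
  satisfied 2 clause(s); 1 remain; assigned so far: [1, 4]

Answer: x1=F x4=T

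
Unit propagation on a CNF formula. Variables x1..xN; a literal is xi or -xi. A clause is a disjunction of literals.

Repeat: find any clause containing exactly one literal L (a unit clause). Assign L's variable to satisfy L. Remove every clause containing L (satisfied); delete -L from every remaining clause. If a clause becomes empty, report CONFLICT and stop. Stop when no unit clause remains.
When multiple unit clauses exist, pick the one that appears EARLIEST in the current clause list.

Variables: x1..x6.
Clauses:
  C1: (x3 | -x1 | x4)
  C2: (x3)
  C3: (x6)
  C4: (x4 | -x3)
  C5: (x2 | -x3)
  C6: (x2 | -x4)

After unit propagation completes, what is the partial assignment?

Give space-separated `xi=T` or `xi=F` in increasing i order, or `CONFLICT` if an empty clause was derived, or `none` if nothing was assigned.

unit clause [3] forces x3=T; simplify:
  drop -3 from [4, -3] -> [4]
  drop -3 from [2, -3] -> [2]
  satisfied 2 clause(s); 4 remain; assigned so far: [3]
unit clause [6] forces x6=T; simplify:
  satisfied 1 clause(s); 3 remain; assigned so far: [3, 6]
unit clause [4] forces x4=T; simplify:
  drop -4 from [2, -4] -> [2]
  satisfied 1 clause(s); 2 remain; assigned so far: [3, 4, 6]
unit clause [2] forces x2=T; simplify:
  satisfied 2 clause(s); 0 remain; assigned so far: [2, 3, 4, 6]

Answer: x2=T x3=T x4=T x6=T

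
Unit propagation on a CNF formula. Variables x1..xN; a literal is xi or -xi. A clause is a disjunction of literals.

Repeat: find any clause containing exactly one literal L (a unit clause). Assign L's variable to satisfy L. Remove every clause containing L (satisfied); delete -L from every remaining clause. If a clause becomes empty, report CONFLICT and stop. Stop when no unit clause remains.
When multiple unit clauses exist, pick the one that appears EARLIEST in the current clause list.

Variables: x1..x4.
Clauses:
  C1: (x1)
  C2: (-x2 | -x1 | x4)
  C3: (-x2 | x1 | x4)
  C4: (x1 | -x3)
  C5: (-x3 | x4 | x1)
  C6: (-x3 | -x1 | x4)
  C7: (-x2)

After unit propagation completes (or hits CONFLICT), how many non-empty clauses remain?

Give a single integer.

Answer: 1

Derivation:
unit clause [1] forces x1=T; simplify:
  drop -1 from [-2, -1, 4] -> [-2, 4]
  drop -1 from [-3, -1, 4] -> [-3, 4]
  satisfied 4 clause(s); 3 remain; assigned so far: [1]
unit clause [-2] forces x2=F; simplify:
  satisfied 2 clause(s); 1 remain; assigned so far: [1, 2]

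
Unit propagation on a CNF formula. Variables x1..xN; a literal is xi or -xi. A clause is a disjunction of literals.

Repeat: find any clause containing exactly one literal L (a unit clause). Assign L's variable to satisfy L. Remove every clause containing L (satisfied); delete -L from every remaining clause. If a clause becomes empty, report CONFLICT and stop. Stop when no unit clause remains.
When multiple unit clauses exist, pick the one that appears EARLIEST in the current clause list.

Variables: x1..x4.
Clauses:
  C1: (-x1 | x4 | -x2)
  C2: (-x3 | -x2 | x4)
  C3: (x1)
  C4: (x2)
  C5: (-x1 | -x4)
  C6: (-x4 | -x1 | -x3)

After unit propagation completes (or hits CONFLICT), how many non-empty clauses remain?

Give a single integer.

unit clause [1] forces x1=T; simplify:
  drop -1 from [-1, 4, -2] -> [4, -2]
  drop -1 from [-1, -4] -> [-4]
  drop -1 from [-4, -1, -3] -> [-4, -3]
  satisfied 1 clause(s); 5 remain; assigned so far: [1]
unit clause [2] forces x2=T; simplify:
  drop -2 from [4, -2] -> [4]
  drop -2 from [-3, -2, 4] -> [-3, 4]
  satisfied 1 clause(s); 4 remain; assigned so far: [1, 2]
unit clause [4] forces x4=T; simplify:
  drop -4 from [-4] -> [] (empty!)
  drop -4 from [-4, -3] -> [-3]
  satisfied 2 clause(s); 2 remain; assigned so far: [1, 2, 4]
CONFLICT (empty clause)

Answer: 1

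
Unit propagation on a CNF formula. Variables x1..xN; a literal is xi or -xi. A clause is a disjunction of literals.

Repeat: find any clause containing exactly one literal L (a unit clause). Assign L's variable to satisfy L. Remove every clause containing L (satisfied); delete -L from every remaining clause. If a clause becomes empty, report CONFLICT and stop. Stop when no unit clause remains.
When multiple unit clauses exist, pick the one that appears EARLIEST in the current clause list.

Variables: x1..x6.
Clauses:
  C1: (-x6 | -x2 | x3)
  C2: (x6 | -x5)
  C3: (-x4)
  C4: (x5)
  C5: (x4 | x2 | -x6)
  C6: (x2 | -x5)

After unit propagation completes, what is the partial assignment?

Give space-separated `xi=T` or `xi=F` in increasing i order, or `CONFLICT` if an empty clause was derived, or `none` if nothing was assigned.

Answer: x2=T x3=T x4=F x5=T x6=T

Derivation:
unit clause [-4] forces x4=F; simplify:
  drop 4 from [4, 2, -6] -> [2, -6]
  satisfied 1 clause(s); 5 remain; assigned so far: [4]
unit clause [5] forces x5=T; simplify:
  drop -5 from [6, -5] -> [6]
  drop -5 from [2, -5] -> [2]
  satisfied 1 clause(s); 4 remain; assigned so far: [4, 5]
unit clause [6] forces x6=T; simplify:
  drop -6 from [-6, -2, 3] -> [-2, 3]
  drop -6 from [2, -6] -> [2]
  satisfied 1 clause(s); 3 remain; assigned so far: [4, 5, 6]
unit clause [2] forces x2=T; simplify:
  drop -2 from [-2, 3] -> [3]
  satisfied 2 clause(s); 1 remain; assigned so far: [2, 4, 5, 6]
unit clause [3] forces x3=T; simplify:
  satisfied 1 clause(s); 0 remain; assigned so far: [2, 3, 4, 5, 6]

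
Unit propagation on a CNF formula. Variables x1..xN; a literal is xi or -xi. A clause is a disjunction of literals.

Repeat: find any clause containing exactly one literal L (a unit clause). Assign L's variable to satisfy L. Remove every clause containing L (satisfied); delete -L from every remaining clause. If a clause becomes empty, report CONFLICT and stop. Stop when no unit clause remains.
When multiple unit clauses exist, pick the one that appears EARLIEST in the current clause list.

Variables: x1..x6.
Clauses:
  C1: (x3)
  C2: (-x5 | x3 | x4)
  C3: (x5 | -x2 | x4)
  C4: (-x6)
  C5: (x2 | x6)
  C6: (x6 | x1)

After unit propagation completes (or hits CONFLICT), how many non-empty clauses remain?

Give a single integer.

unit clause [3] forces x3=T; simplify:
  satisfied 2 clause(s); 4 remain; assigned so far: [3]
unit clause [-6] forces x6=F; simplify:
  drop 6 from [2, 6] -> [2]
  drop 6 from [6, 1] -> [1]
  satisfied 1 clause(s); 3 remain; assigned so far: [3, 6]
unit clause [2] forces x2=T; simplify:
  drop -2 from [5, -2, 4] -> [5, 4]
  satisfied 1 clause(s); 2 remain; assigned so far: [2, 3, 6]
unit clause [1] forces x1=T; simplify:
  satisfied 1 clause(s); 1 remain; assigned so far: [1, 2, 3, 6]

Answer: 1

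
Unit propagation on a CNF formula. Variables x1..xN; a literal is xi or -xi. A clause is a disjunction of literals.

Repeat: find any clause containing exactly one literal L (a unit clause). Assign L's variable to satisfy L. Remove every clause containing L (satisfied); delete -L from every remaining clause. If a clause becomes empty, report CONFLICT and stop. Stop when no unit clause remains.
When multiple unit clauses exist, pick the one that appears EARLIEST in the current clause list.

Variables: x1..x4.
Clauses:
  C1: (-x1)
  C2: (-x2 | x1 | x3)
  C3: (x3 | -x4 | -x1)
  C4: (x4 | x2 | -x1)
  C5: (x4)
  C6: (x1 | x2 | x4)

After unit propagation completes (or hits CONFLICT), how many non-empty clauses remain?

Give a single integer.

unit clause [-1] forces x1=F; simplify:
  drop 1 from [-2, 1, 3] -> [-2, 3]
  drop 1 from [1, 2, 4] -> [2, 4]
  satisfied 3 clause(s); 3 remain; assigned so far: [1]
unit clause [4] forces x4=T; simplify:
  satisfied 2 clause(s); 1 remain; assigned so far: [1, 4]

Answer: 1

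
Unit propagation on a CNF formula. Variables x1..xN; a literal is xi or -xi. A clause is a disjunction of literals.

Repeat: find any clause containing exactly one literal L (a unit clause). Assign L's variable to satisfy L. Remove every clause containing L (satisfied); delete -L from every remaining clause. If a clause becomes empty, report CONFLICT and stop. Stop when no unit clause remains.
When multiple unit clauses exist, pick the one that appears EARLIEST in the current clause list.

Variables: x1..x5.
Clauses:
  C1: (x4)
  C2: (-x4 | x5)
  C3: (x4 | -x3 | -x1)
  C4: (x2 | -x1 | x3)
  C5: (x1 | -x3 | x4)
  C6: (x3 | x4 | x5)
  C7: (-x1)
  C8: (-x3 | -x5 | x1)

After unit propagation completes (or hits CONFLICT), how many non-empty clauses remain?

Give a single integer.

unit clause [4] forces x4=T; simplify:
  drop -4 from [-4, 5] -> [5]
  satisfied 4 clause(s); 4 remain; assigned so far: [4]
unit clause [5] forces x5=T; simplify:
  drop -5 from [-3, -5, 1] -> [-3, 1]
  satisfied 1 clause(s); 3 remain; assigned so far: [4, 5]
unit clause [-1] forces x1=F; simplify:
  drop 1 from [-3, 1] -> [-3]
  satisfied 2 clause(s); 1 remain; assigned so far: [1, 4, 5]
unit clause [-3] forces x3=F; simplify:
  satisfied 1 clause(s); 0 remain; assigned so far: [1, 3, 4, 5]

Answer: 0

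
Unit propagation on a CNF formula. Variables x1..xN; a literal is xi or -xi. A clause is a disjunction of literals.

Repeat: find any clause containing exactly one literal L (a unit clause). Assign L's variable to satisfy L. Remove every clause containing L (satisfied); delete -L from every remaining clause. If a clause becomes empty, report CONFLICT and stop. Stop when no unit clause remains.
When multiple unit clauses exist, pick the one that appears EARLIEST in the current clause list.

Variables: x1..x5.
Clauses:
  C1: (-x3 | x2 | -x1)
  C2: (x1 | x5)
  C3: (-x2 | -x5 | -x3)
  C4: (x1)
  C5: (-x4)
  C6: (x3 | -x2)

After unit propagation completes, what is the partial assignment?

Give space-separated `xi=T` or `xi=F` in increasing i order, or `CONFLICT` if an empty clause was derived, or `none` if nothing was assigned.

unit clause [1] forces x1=T; simplify:
  drop -1 from [-3, 2, -1] -> [-3, 2]
  satisfied 2 clause(s); 4 remain; assigned so far: [1]
unit clause [-4] forces x4=F; simplify:
  satisfied 1 clause(s); 3 remain; assigned so far: [1, 4]

Answer: x1=T x4=F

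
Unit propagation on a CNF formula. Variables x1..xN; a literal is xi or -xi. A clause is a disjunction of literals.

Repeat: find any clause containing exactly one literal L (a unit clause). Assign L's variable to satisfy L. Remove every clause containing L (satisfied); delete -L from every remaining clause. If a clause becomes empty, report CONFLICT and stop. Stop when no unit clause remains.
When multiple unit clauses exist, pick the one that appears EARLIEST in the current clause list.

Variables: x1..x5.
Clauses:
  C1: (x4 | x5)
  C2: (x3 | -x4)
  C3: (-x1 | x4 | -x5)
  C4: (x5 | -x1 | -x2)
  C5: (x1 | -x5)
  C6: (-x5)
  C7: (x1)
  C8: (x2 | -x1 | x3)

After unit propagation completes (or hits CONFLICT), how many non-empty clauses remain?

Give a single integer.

Answer: 0

Derivation:
unit clause [-5] forces x5=F; simplify:
  drop 5 from [4, 5] -> [4]
  drop 5 from [5, -1, -2] -> [-1, -2]
  satisfied 3 clause(s); 5 remain; assigned so far: [5]
unit clause [4] forces x4=T; simplify:
  drop -4 from [3, -4] -> [3]
  satisfied 1 clause(s); 4 remain; assigned so far: [4, 5]
unit clause [3] forces x3=T; simplify:
  satisfied 2 clause(s); 2 remain; assigned so far: [3, 4, 5]
unit clause [1] forces x1=T; simplify:
  drop -1 from [-1, -2] -> [-2]
  satisfied 1 clause(s); 1 remain; assigned so far: [1, 3, 4, 5]
unit clause [-2] forces x2=F; simplify:
  satisfied 1 clause(s); 0 remain; assigned so far: [1, 2, 3, 4, 5]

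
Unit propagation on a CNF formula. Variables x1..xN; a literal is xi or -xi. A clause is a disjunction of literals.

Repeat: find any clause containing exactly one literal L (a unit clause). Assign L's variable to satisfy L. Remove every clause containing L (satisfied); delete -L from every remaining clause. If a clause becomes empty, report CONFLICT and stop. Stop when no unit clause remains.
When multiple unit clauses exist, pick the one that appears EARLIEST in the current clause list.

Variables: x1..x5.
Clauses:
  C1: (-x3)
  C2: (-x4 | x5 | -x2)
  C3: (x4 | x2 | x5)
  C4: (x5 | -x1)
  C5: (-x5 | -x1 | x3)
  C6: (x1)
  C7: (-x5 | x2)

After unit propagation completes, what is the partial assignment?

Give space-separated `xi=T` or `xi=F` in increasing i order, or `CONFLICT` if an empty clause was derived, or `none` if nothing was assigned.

unit clause [-3] forces x3=F; simplify:
  drop 3 from [-5, -1, 3] -> [-5, -1]
  satisfied 1 clause(s); 6 remain; assigned so far: [3]
unit clause [1] forces x1=T; simplify:
  drop -1 from [5, -1] -> [5]
  drop -1 from [-5, -1] -> [-5]
  satisfied 1 clause(s); 5 remain; assigned so far: [1, 3]
unit clause [5] forces x5=T; simplify:
  drop -5 from [-5] -> [] (empty!)
  drop -5 from [-5, 2] -> [2]
  satisfied 3 clause(s); 2 remain; assigned so far: [1, 3, 5]
CONFLICT (empty clause)

Answer: CONFLICT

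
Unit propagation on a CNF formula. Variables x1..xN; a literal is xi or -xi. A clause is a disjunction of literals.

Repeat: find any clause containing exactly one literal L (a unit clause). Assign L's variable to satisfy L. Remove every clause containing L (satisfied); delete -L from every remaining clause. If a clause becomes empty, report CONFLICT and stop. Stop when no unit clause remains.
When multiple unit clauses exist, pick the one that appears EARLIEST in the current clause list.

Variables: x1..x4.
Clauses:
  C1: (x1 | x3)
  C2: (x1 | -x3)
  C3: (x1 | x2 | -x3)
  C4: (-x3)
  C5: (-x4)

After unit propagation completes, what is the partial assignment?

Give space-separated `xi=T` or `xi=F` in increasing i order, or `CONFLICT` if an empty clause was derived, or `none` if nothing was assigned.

unit clause [-3] forces x3=F; simplify:
  drop 3 from [1, 3] -> [1]
  satisfied 3 clause(s); 2 remain; assigned so far: [3]
unit clause [1] forces x1=T; simplify:
  satisfied 1 clause(s); 1 remain; assigned so far: [1, 3]
unit clause [-4] forces x4=F; simplify:
  satisfied 1 clause(s); 0 remain; assigned so far: [1, 3, 4]

Answer: x1=T x3=F x4=F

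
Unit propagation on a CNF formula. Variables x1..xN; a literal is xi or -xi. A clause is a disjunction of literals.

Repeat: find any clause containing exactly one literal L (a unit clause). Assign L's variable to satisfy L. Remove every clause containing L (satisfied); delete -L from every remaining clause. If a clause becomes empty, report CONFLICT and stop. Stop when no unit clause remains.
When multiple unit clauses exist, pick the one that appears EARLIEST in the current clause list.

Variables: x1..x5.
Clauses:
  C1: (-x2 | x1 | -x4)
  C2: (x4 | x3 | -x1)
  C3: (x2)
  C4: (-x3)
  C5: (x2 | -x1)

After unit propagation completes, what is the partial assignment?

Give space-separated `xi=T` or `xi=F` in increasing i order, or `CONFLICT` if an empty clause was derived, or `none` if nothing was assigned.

Answer: x2=T x3=F

Derivation:
unit clause [2] forces x2=T; simplify:
  drop -2 from [-2, 1, -4] -> [1, -4]
  satisfied 2 clause(s); 3 remain; assigned so far: [2]
unit clause [-3] forces x3=F; simplify:
  drop 3 from [4, 3, -1] -> [4, -1]
  satisfied 1 clause(s); 2 remain; assigned so far: [2, 3]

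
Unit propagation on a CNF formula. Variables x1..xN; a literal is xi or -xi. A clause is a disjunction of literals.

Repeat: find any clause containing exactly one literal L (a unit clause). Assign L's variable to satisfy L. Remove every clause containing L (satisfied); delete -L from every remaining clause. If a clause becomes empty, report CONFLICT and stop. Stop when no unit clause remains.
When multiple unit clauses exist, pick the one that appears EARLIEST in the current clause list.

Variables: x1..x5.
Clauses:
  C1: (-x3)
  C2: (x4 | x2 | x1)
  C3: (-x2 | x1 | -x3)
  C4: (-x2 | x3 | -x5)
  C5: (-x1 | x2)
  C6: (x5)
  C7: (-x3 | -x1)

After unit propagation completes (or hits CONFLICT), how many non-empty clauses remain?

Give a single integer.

unit clause [-3] forces x3=F; simplify:
  drop 3 from [-2, 3, -5] -> [-2, -5]
  satisfied 3 clause(s); 4 remain; assigned so far: [3]
unit clause [5] forces x5=T; simplify:
  drop -5 from [-2, -5] -> [-2]
  satisfied 1 clause(s); 3 remain; assigned so far: [3, 5]
unit clause [-2] forces x2=F; simplify:
  drop 2 from [4, 2, 1] -> [4, 1]
  drop 2 from [-1, 2] -> [-1]
  satisfied 1 clause(s); 2 remain; assigned so far: [2, 3, 5]
unit clause [-1] forces x1=F; simplify:
  drop 1 from [4, 1] -> [4]
  satisfied 1 clause(s); 1 remain; assigned so far: [1, 2, 3, 5]
unit clause [4] forces x4=T; simplify:
  satisfied 1 clause(s); 0 remain; assigned so far: [1, 2, 3, 4, 5]

Answer: 0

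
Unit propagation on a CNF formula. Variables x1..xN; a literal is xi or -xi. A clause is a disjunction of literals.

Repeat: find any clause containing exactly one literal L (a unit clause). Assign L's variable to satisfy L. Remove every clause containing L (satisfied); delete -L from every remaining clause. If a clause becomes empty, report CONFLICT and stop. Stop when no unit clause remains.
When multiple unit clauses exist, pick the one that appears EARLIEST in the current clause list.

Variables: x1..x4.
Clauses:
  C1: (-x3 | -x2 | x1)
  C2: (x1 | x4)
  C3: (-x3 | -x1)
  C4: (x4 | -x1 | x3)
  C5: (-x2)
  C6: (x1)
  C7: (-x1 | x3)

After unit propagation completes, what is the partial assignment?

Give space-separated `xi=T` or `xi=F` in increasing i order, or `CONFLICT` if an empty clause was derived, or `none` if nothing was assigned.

unit clause [-2] forces x2=F; simplify:
  satisfied 2 clause(s); 5 remain; assigned so far: [2]
unit clause [1] forces x1=T; simplify:
  drop -1 from [-3, -1] -> [-3]
  drop -1 from [4, -1, 3] -> [4, 3]
  drop -1 from [-1, 3] -> [3]
  satisfied 2 clause(s); 3 remain; assigned so far: [1, 2]
unit clause [-3] forces x3=F; simplify:
  drop 3 from [4, 3] -> [4]
  drop 3 from [3] -> [] (empty!)
  satisfied 1 clause(s); 2 remain; assigned so far: [1, 2, 3]
CONFLICT (empty clause)

Answer: CONFLICT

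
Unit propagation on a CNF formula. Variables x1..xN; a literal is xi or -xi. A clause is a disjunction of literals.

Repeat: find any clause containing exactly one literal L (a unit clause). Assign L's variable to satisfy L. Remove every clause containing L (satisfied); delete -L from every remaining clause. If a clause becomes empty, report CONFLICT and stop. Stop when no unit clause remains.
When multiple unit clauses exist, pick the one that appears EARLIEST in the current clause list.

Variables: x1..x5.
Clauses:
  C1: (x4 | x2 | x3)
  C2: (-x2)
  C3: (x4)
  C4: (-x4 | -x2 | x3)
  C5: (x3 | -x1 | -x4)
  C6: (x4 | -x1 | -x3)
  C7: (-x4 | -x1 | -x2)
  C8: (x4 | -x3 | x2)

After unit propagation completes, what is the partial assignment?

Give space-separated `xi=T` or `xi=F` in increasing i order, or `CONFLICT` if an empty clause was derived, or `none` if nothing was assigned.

unit clause [-2] forces x2=F; simplify:
  drop 2 from [4, 2, 3] -> [4, 3]
  drop 2 from [4, -3, 2] -> [4, -3]
  satisfied 3 clause(s); 5 remain; assigned so far: [2]
unit clause [4] forces x4=T; simplify:
  drop -4 from [3, -1, -4] -> [3, -1]
  satisfied 4 clause(s); 1 remain; assigned so far: [2, 4]

Answer: x2=F x4=T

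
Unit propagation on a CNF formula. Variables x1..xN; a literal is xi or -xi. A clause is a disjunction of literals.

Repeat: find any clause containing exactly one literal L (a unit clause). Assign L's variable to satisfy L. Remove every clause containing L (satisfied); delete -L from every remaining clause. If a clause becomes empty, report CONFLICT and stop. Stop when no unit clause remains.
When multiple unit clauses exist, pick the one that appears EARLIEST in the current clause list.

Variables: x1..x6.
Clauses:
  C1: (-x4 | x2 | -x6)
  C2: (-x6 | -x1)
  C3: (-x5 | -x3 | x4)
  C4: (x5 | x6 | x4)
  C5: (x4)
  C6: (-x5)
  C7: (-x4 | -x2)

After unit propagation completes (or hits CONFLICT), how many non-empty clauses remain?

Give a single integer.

unit clause [4] forces x4=T; simplify:
  drop -4 from [-4, 2, -6] -> [2, -6]
  drop -4 from [-4, -2] -> [-2]
  satisfied 3 clause(s); 4 remain; assigned so far: [4]
unit clause [-5] forces x5=F; simplify:
  satisfied 1 clause(s); 3 remain; assigned so far: [4, 5]
unit clause [-2] forces x2=F; simplify:
  drop 2 from [2, -6] -> [-6]
  satisfied 1 clause(s); 2 remain; assigned so far: [2, 4, 5]
unit clause [-6] forces x6=F; simplify:
  satisfied 2 clause(s); 0 remain; assigned so far: [2, 4, 5, 6]

Answer: 0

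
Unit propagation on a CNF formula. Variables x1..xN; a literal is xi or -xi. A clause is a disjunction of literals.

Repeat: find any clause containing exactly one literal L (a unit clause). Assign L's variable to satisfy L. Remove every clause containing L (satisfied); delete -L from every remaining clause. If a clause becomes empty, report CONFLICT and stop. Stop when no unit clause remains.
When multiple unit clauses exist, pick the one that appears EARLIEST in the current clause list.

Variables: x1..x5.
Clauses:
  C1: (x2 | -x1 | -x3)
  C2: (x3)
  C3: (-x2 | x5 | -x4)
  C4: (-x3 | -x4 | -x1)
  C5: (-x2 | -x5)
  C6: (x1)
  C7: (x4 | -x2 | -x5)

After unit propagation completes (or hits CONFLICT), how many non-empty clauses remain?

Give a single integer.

Answer: 0

Derivation:
unit clause [3] forces x3=T; simplify:
  drop -3 from [2, -1, -3] -> [2, -1]
  drop -3 from [-3, -4, -1] -> [-4, -1]
  satisfied 1 clause(s); 6 remain; assigned so far: [3]
unit clause [1] forces x1=T; simplify:
  drop -1 from [2, -1] -> [2]
  drop -1 from [-4, -1] -> [-4]
  satisfied 1 clause(s); 5 remain; assigned so far: [1, 3]
unit clause [2] forces x2=T; simplify:
  drop -2 from [-2, 5, -4] -> [5, -4]
  drop -2 from [-2, -5] -> [-5]
  drop -2 from [4, -2, -5] -> [4, -5]
  satisfied 1 clause(s); 4 remain; assigned so far: [1, 2, 3]
unit clause [-4] forces x4=F; simplify:
  drop 4 from [4, -5] -> [-5]
  satisfied 2 clause(s); 2 remain; assigned so far: [1, 2, 3, 4]
unit clause [-5] forces x5=F; simplify:
  satisfied 2 clause(s); 0 remain; assigned so far: [1, 2, 3, 4, 5]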